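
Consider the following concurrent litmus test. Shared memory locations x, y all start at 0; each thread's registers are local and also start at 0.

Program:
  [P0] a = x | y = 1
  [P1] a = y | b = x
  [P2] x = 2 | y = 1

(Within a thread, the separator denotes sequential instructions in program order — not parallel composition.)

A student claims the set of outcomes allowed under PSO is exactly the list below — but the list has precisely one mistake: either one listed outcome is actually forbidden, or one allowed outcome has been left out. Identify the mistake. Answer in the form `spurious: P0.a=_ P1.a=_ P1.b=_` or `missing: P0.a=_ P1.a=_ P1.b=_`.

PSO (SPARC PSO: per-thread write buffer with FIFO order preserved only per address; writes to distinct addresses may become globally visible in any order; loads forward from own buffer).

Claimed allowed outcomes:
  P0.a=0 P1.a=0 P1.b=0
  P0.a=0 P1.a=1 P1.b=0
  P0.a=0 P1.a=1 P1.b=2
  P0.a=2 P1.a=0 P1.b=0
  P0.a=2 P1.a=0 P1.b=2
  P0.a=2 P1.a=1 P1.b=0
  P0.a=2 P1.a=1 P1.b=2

missing: P0.a=0 P1.a=0 P1.b=2

outcome vector order: (P0.a,P1.a,P1.b)
PSO (8): <0 0 0>; <0 0 2>; <0 1 0>; <0 1 2>; <2 0 0>; <2 0 2>; <2 1 0>; <2 1 2>
PSO∖claimed = {<0 0 2>}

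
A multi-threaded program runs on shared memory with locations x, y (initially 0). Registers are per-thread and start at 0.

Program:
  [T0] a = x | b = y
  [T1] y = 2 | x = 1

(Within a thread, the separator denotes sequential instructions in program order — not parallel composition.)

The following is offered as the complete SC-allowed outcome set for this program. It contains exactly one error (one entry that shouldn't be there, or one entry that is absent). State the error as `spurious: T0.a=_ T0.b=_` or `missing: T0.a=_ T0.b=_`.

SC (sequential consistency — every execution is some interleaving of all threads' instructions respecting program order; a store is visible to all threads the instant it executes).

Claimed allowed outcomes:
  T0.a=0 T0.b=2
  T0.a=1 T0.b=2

outcome vector order: (T0.a,T0.b)
[SC] allowed = {0/0; 0/2; 1/2}
SC∖claimed = {0/0}

missing: T0.a=0 T0.b=0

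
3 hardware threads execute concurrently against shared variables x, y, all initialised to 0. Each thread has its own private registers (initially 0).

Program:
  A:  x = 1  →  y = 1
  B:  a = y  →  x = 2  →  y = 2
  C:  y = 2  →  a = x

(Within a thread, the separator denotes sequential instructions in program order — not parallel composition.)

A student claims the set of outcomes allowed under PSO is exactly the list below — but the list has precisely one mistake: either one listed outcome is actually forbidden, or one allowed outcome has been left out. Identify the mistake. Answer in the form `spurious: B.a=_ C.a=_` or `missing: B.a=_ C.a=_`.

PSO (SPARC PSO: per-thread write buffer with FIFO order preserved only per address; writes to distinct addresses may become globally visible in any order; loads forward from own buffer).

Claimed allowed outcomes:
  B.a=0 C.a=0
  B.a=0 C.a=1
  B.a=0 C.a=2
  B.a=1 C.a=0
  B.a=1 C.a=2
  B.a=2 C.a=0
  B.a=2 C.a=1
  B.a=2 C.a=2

missing: B.a=1 C.a=1

outcome vector order: (B.a,C.a)
PSO: 9 outcomes — {(0,0), (0,1), (0,2), (1,0), (1,1), (1,2), (2,0), (2,1), (2,2)}
PSO∖claimed = {(1,1)}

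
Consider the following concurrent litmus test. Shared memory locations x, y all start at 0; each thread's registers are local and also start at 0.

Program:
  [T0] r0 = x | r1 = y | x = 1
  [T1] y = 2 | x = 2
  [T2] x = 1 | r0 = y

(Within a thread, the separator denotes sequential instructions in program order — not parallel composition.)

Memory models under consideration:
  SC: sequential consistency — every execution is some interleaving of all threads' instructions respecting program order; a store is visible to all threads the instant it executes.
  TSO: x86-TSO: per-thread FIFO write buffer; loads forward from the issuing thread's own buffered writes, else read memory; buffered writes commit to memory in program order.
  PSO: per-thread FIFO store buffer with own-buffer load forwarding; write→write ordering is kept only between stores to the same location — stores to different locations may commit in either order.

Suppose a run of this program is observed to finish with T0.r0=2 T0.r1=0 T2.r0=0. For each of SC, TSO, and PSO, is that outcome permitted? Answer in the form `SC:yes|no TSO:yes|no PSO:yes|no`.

outcome vector order: (T0.r0,T0.r1,T2.r0)
SC (10): <0 0 0> <0 0 2> <0 2 0> <0 2 2> <1 0 0> <1 0 2> <1 2 0> <1 2 2> <2 2 0> <2 2 2>
TSO (10): <0 0 0> <0 0 2> <0 2 0> <0 2 2> <1 0 0> <1 0 2> <1 2 0> <1 2 2> <2 2 0> <2 2 2>
PSO (12): <0 0 0> <0 0 2> <0 2 0> <0 2 2> <1 0 0> <1 0 2> <1 2 0> <1 2 2> <2 0 0> <2 0 2> <2 2 0> <2 2 2>
target <2 0 0> ∈ {PSO}

SC:no TSO:no PSO:yes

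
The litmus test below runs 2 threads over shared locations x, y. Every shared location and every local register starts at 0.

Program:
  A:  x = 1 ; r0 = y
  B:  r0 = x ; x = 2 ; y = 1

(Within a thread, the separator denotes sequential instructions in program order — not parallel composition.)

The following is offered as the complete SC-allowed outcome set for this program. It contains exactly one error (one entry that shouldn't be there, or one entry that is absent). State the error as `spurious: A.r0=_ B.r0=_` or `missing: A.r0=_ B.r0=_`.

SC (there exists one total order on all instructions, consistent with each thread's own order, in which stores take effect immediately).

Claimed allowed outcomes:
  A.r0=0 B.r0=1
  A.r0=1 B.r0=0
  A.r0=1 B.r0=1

outcome vector order: (A.r0,B.r0)
[SC] allowed = {(0,0), (0,1), (1,0), (1,1)}
SC∖claimed = {(0,0)}

missing: A.r0=0 B.r0=0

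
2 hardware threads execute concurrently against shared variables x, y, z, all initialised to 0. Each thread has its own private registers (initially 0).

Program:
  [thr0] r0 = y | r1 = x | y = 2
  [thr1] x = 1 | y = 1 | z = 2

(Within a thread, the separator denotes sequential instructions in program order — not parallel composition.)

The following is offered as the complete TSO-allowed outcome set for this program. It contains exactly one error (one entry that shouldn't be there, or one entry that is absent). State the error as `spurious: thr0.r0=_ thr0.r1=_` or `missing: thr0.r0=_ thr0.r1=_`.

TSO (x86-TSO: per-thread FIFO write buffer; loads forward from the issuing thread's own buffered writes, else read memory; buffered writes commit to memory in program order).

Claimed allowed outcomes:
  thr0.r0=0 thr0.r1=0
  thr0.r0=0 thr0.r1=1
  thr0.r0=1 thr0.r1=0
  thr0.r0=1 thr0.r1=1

spurious: thr0.r0=1 thr0.r1=0

outcome vector order: (thr0.r0,thr0.r1)
under TSO → <0 0>, <0 1>, <1 1>
claimed∖TSO = {<1 0>}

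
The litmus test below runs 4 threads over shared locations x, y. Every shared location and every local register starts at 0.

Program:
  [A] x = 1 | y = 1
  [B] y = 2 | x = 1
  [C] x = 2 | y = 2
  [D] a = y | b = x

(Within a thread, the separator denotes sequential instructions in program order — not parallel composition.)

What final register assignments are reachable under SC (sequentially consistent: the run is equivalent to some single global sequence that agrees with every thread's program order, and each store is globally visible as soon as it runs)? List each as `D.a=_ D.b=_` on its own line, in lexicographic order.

D.a=0 D.b=0
D.a=0 D.b=1
D.a=0 D.b=2
D.a=1 D.b=1
D.a=1 D.b=2
D.a=2 D.b=0
D.a=2 D.b=1
D.a=2 D.b=2

outcome vector order: (D.a,D.b)
|SC outcomes| = 8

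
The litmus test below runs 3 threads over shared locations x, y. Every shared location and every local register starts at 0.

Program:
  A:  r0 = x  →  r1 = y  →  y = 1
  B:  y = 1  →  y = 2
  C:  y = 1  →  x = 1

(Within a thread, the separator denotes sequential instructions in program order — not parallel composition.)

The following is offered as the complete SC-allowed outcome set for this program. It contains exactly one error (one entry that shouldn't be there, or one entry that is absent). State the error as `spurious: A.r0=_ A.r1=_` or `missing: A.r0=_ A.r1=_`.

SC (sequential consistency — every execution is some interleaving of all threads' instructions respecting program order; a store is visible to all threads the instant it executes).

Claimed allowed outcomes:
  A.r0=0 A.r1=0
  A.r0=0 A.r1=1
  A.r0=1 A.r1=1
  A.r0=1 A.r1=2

outcome vector order: (A.r0,A.r1)
SC (5): 00; 01; 02; 11; 12
SC∖claimed = {02}

missing: A.r0=0 A.r1=2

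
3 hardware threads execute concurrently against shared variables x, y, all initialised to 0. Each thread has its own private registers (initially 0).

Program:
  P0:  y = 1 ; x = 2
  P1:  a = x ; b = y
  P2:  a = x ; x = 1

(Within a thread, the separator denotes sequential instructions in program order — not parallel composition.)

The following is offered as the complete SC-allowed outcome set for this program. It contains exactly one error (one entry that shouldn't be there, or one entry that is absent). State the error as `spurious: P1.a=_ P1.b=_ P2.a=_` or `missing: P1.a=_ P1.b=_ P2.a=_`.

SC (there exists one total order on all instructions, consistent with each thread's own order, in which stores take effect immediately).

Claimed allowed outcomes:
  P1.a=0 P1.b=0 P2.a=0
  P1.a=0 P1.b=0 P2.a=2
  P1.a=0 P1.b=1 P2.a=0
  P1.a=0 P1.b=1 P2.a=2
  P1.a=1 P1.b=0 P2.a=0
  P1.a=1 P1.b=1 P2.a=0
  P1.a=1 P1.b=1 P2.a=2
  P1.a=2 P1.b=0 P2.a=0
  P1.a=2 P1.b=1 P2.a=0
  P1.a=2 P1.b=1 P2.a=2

spurious: P1.a=2 P1.b=0 P2.a=0

outcome vector order: (P1.a,P1.b,P2.a)
SC (9): <0 0 0> <0 0 2> <0 1 0> <0 1 2> <1 0 0> <1 1 0> <1 1 2> <2 1 0> <2 1 2>
claimed∖SC = {<2 0 0>}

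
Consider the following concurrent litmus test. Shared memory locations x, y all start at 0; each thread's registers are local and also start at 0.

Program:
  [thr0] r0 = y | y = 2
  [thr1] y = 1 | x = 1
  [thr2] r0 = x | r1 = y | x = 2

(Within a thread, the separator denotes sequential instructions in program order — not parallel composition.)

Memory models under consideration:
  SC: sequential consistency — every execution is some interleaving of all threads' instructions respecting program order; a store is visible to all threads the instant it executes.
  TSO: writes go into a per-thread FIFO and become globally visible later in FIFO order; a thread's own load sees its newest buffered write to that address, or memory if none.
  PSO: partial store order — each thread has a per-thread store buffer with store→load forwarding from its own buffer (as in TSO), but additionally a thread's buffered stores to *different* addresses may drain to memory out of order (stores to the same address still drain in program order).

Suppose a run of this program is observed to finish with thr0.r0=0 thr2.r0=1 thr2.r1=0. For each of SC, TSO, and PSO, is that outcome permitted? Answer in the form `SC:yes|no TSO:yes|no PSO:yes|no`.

SC:no TSO:no PSO:yes

outcome vector order: (thr0.r0,thr2.r0,thr2.r1)
SC (10): <0 0 0>; <0 0 1>; <0 0 2>; <0 1 1>; <0 1 2>; <1 0 0>; <1 0 1>; <1 0 2>; <1 1 1>; <1 1 2>
TSO (10): <0 0 0>; <0 0 1>; <0 0 2>; <0 1 1>; <0 1 2>; <1 0 0>; <1 0 1>; <1 0 2>; <1 1 1>; <1 1 2>
PSO (12): <0 0 0>; <0 0 1>; <0 0 2>; <0 1 0>; <0 1 1>; <0 1 2>; <1 0 0>; <1 0 1>; <1 0 2>; <1 1 0>; <1 1 1>; <1 1 2>
target <0 1 0> ∈ {PSO}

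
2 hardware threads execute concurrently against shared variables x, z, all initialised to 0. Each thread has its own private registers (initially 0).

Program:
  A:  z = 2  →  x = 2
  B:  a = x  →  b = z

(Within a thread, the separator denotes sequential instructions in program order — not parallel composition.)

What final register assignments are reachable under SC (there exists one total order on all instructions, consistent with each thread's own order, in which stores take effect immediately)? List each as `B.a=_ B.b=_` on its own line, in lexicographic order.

outcome vector order: (B.a,B.b)
|SC outcomes| = 3

B.a=0 B.b=0
B.a=0 B.b=2
B.a=2 B.b=2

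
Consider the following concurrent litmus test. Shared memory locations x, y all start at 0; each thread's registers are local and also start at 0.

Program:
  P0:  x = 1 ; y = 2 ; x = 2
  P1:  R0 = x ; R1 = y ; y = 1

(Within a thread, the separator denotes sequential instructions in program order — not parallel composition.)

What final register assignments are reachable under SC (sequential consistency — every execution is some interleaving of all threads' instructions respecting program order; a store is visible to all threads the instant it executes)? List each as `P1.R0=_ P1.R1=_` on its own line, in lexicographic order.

P1.R0=0 P1.R1=0
P1.R0=0 P1.R1=2
P1.R0=1 P1.R1=0
P1.R0=1 P1.R1=2
P1.R0=2 P1.R1=2

outcome vector order: (P1.R0,P1.R1)
|SC outcomes| = 5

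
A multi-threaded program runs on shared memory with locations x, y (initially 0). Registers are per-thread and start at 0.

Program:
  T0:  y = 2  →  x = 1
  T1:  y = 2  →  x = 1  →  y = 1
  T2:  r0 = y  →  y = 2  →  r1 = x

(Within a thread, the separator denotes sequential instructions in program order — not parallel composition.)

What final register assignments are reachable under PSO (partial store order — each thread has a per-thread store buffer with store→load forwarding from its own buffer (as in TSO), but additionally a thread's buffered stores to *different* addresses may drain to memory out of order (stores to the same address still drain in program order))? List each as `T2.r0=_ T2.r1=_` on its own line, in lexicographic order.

T2.r0=0 T2.r1=0
T2.r0=0 T2.r1=1
T2.r0=1 T2.r1=0
T2.r0=1 T2.r1=1
T2.r0=2 T2.r1=0
T2.r0=2 T2.r1=1

outcome vector order: (T2.r0,T2.r1)
|PSO outcomes| = 6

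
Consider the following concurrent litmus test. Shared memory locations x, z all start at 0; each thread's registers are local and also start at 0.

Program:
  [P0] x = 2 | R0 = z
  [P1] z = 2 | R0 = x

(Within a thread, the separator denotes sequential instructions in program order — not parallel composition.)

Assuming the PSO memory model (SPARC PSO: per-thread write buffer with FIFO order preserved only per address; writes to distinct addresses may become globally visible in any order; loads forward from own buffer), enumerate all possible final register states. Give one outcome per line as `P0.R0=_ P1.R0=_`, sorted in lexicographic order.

outcome vector order: (P0.R0,P1.R0)
|PSO outcomes| = 4

P0.R0=0 P1.R0=0
P0.R0=0 P1.R0=2
P0.R0=2 P1.R0=0
P0.R0=2 P1.R0=2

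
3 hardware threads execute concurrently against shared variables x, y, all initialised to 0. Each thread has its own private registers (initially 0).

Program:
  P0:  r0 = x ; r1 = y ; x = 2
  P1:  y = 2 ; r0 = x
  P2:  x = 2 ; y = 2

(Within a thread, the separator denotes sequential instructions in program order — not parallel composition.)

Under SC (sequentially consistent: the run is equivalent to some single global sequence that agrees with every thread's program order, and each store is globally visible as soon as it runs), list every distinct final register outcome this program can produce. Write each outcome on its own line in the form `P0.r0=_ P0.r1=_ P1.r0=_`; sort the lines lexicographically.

outcome vector order: (P0.r0,P0.r1,P1.r0)
|SC outcomes| = 7

P0.r0=0 P0.r1=0 P1.r0=0
P0.r0=0 P0.r1=0 P1.r0=2
P0.r0=0 P0.r1=2 P1.r0=0
P0.r0=0 P0.r1=2 P1.r0=2
P0.r0=2 P0.r1=0 P1.r0=2
P0.r0=2 P0.r1=2 P1.r0=0
P0.r0=2 P0.r1=2 P1.r0=2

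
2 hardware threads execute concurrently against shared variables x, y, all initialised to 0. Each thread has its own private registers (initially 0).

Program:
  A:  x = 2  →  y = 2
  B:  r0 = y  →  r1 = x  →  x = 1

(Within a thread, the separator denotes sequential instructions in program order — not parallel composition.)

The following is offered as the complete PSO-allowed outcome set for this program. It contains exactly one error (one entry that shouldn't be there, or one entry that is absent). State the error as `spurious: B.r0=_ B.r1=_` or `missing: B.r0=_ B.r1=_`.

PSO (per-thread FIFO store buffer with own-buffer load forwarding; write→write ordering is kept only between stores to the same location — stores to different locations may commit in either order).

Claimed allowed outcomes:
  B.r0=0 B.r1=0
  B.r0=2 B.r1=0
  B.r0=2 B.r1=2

missing: B.r0=0 B.r1=2

outcome vector order: (B.r0,B.r1)
PSO (4): <0 0> <0 2> <2 0> <2 2>
PSO∖claimed = {<0 2>}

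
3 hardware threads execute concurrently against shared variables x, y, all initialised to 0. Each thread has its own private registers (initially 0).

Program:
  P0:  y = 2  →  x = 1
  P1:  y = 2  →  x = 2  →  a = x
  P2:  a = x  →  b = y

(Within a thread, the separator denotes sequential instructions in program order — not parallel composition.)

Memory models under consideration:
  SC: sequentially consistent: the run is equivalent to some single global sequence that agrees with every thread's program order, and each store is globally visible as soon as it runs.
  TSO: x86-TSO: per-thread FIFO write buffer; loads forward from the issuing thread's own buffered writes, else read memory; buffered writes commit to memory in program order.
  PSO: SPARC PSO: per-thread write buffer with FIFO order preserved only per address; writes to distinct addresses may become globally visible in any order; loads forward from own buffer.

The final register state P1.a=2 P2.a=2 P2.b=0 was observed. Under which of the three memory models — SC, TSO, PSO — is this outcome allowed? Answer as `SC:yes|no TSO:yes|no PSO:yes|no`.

SC:no TSO:no PSO:yes

outcome vector order: (P1.a,P2.a,P2.b)
SC: 8 outcomes — {(1,0,0); (1,0,2); (1,1,2); (1,2,2); (2,0,0); (2,0,2); (2,1,2); (2,2,2)}
TSO: 8 outcomes — {(1,0,0); (1,0,2); (1,1,2); (1,2,2); (2,0,0); (2,0,2); (2,1,2); (2,2,2)}
PSO: 12 outcomes — {(1,0,0); (1,0,2); (1,1,0); (1,1,2); (1,2,0); (1,2,2); (2,0,0); (2,0,2); (2,1,0); (2,1,2); (2,2,0); (2,2,2)}
target (2,2,0) ∈ {PSO}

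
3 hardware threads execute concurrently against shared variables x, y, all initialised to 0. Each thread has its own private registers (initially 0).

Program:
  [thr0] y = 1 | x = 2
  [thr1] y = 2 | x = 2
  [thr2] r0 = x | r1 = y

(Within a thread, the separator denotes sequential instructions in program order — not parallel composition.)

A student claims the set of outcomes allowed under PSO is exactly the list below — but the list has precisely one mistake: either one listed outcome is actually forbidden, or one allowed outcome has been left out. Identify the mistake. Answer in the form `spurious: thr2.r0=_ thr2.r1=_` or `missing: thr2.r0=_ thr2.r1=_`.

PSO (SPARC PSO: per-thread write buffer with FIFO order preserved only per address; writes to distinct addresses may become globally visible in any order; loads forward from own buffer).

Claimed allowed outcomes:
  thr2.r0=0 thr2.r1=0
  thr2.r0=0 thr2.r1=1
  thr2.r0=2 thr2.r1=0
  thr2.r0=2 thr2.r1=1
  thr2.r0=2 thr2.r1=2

missing: thr2.r0=0 thr2.r1=2

outcome vector order: (thr2.r0,thr2.r1)
PSO (6): <0 0>, <0 1>, <0 2>, <2 0>, <2 1>, <2 2>
PSO∖claimed = {<0 2>}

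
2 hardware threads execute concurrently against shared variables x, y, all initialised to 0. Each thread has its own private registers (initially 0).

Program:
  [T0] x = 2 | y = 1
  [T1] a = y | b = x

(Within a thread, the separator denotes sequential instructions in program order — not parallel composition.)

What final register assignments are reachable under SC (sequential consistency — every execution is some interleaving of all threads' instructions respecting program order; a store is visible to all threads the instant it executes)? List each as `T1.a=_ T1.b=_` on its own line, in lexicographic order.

outcome vector order: (T1.a,T1.b)
|SC outcomes| = 3

T1.a=0 T1.b=0
T1.a=0 T1.b=2
T1.a=1 T1.b=2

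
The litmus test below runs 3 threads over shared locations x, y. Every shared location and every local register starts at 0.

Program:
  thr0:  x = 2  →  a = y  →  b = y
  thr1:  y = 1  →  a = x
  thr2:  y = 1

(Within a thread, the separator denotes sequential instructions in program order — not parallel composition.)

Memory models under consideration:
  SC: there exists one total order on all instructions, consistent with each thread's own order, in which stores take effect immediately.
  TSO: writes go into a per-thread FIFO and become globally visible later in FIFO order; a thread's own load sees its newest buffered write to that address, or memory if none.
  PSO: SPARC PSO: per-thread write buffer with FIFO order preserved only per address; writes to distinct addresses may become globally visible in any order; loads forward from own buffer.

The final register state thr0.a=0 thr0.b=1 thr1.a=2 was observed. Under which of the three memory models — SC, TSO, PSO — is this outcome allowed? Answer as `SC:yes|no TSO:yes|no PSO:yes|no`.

SC:yes TSO:yes PSO:yes

outcome vector order: (thr0.a,thr0.b,thr1.a)
SC (4): 0/0/2, 0/1/2, 1/1/0, 1/1/2
TSO (6): 0/0/0, 0/0/2, 0/1/0, 0/1/2, 1/1/0, 1/1/2
PSO (6): 0/0/0, 0/0/2, 0/1/0, 0/1/2, 1/1/0, 1/1/2
target 0/1/2 ∈ {SC,TSO,PSO}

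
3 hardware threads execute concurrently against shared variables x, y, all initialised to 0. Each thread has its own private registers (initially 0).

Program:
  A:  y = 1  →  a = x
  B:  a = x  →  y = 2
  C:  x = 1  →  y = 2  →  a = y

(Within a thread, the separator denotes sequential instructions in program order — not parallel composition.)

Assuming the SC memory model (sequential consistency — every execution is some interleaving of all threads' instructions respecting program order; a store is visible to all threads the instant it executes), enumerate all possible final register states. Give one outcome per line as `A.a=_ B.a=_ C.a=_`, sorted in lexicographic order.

A.a=0 B.a=0 C.a=2
A.a=0 B.a=1 C.a=2
A.a=1 B.a=0 C.a=1
A.a=1 B.a=0 C.a=2
A.a=1 B.a=1 C.a=1
A.a=1 B.a=1 C.a=2

outcome vector order: (A.a,B.a,C.a)
|SC outcomes| = 6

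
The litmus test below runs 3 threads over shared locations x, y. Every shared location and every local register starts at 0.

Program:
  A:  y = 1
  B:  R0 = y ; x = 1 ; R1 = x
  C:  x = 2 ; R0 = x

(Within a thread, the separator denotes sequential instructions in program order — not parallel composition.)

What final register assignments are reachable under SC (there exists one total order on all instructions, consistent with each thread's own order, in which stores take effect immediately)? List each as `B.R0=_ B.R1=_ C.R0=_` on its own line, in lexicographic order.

B.R0=0 B.R1=1 C.R0=1
B.R0=0 B.R1=1 C.R0=2
B.R0=0 B.R1=2 C.R0=2
B.R0=1 B.R1=1 C.R0=1
B.R0=1 B.R1=1 C.R0=2
B.R0=1 B.R1=2 C.R0=2

outcome vector order: (B.R0,B.R1,C.R0)
|SC outcomes| = 6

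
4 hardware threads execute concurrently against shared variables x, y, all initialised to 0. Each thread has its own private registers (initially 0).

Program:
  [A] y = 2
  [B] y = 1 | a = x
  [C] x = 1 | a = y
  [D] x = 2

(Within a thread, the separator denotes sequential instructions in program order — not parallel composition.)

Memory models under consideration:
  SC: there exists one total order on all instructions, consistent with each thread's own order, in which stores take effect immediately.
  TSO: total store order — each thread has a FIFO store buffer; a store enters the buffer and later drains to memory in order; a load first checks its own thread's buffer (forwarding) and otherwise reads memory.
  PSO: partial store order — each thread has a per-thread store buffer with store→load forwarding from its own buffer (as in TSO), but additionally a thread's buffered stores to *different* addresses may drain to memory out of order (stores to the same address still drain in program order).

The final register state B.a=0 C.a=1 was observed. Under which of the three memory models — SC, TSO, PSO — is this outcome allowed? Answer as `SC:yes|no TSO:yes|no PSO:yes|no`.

outcome vector order: (B.a,C.a)
SC: 8 outcomes — {(0,1); (0,2); (1,0); (1,1); (1,2); (2,0); (2,1); (2,2)}
TSO: 9 outcomes — {(0,0); (0,1); (0,2); (1,0); (1,1); (1,2); (2,0); (2,1); (2,2)}
PSO: 9 outcomes — {(0,0); (0,1); (0,2); (1,0); (1,1); (1,2); (2,0); (2,1); (2,2)}
target (0,1) ∈ {SC,TSO,PSO}

SC:yes TSO:yes PSO:yes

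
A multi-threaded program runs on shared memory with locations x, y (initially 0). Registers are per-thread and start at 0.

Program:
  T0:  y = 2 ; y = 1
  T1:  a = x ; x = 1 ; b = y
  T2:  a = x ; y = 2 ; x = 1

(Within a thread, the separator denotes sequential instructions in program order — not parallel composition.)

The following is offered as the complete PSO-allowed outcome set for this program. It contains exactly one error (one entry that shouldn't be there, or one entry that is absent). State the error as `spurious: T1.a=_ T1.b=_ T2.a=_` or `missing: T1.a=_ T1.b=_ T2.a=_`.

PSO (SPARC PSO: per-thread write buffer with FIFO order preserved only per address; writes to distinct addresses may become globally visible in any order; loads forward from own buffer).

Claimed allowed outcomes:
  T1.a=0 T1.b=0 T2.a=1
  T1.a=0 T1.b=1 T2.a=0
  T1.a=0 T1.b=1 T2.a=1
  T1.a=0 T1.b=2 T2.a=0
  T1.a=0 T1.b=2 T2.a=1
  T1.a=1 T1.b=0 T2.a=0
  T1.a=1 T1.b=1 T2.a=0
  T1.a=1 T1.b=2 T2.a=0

outcome vector order: (T1.a,T1.b,T2.a)
PSO (9): (0,0,0) (0,0,1) (0,1,0) (0,1,1) (0,2,0) (0,2,1) (1,0,0) (1,1,0) (1,2,0)
PSO∖claimed = {(0,0,0)}

missing: T1.a=0 T1.b=0 T2.a=0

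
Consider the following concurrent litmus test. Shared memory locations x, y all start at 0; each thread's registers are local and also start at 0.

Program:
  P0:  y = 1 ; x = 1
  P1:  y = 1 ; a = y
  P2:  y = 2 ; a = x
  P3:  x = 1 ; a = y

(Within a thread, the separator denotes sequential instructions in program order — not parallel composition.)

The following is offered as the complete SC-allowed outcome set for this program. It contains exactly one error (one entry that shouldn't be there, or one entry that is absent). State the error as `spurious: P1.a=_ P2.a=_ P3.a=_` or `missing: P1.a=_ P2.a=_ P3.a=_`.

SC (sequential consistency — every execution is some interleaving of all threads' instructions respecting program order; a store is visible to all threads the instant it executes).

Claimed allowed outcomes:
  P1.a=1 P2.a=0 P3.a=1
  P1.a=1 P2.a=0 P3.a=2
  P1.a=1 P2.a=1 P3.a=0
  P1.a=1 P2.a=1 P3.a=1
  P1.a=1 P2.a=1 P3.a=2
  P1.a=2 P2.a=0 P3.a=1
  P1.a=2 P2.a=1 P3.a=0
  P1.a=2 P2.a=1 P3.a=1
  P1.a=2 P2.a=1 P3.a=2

missing: P1.a=2 P2.a=0 P3.a=2

outcome vector order: (P1.a,P2.a,P3.a)
[SC] allowed = {<1 0 1> <1 0 2> <1 1 0> <1 1 1> <1 1 2> <2 0 1> <2 0 2> <2 1 0> <2 1 1> <2 1 2>}
SC∖claimed = {<2 0 2>}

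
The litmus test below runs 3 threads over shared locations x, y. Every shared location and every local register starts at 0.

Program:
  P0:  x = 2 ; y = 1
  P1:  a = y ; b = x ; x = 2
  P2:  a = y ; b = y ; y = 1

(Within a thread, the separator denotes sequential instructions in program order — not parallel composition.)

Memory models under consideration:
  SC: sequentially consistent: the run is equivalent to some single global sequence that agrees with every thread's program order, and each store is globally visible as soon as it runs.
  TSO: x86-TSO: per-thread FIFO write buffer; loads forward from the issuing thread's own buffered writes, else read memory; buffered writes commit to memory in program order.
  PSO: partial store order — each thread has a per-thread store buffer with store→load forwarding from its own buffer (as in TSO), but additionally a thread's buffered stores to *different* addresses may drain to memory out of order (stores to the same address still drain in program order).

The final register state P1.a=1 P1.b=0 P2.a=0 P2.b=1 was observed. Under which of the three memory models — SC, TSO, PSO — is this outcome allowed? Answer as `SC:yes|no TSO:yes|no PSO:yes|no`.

SC:no TSO:no PSO:yes

outcome vector order: (P1.a,P1.b,P2.a,P2.b)
[SC] allowed = {0000; 0001; 0011; 0200; 0201; 0211; 1000; 1200; 1201; 1211}
[TSO] allowed = {0000; 0001; 0011; 0200; 0201; 0211; 1000; 1200; 1201; 1211}
[PSO] allowed = {0000; 0001; 0011; 0200; 0201; 0211; 1000; 1001; 1011; 1200; 1201; 1211}
target 1001 ∈ {PSO}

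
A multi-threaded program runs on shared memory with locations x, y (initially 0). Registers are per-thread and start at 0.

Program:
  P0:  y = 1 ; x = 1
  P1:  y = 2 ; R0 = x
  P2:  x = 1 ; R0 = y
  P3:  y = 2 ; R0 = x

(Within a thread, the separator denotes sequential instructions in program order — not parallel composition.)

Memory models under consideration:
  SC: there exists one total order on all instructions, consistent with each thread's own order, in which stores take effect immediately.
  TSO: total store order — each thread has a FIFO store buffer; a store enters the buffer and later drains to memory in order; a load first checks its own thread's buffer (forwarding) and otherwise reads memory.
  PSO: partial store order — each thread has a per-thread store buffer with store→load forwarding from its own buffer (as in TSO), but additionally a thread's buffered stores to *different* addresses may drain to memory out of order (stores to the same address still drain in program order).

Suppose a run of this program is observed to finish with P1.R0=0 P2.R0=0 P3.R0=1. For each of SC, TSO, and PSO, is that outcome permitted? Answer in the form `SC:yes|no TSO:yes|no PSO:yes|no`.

outcome vector order: (P1.R0,P2.R0,P3.R0)
[SC] allowed = {<0 1 0>; <0 1 1>; <0 2 0>; <0 2 1>; <1 0 1>; <1 1 0>; <1 1 1>; <1 2 0>; <1 2 1>}
[TSO] allowed = {<0 0 0>; <0 0 1>; <0 1 0>; <0 1 1>; <0 2 0>; <0 2 1>; <1 0 0>; <1 0 1>; <1 1 0>; <1 1 1>; <1 2 0>; <1 2 1>}
[PSO] allowed = {<0 0 0>; <0 0 1>; <0 1 0>; <0 1 1>; <0 2 0>; <0 2 1>; <1 0 0>; <1 0 1>; <1 1 0>; <1 1 1>; <1 2 0>; <1 2 1>}
target <0 0 1> ∈ {TSO,PSO}

SC:no TSO:yes PSO:yes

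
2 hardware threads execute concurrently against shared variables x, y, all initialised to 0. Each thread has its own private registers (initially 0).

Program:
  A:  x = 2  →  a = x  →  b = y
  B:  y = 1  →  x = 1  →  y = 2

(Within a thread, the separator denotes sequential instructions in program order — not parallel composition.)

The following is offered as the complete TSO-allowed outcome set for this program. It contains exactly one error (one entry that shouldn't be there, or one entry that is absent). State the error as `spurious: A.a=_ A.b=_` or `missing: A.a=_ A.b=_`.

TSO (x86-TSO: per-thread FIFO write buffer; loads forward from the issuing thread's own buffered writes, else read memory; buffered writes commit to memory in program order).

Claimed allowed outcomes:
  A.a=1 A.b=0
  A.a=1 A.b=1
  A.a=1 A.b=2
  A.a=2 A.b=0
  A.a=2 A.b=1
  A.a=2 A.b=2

spurious: A.a=1 A.b=0

outcome vector order: (A.a,A.b)
[TSO] allowed = {11 12 20 21 22}
claimed∖TSO = {10}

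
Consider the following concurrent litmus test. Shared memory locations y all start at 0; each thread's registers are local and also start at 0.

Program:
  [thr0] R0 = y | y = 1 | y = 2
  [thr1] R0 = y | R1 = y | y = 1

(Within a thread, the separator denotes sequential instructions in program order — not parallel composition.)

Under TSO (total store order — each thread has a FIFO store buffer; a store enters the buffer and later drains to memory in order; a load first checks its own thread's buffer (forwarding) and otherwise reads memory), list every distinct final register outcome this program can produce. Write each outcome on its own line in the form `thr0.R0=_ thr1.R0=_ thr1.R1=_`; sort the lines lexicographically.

outcome vector order: (thr0.R0,thr1.R0,thr1.R1)
|TSO outcomes| = 7

thr0.R0=0 thr1.R0=0 thr1.R1=0
thr0.R0=0 thr1.R0=0 thr1.R1=1
thr0.R0=0 thr1.R0=0 thr1.R1=2
thr0.R0=0 thr1.R0=1 thr1.R1=1
thr0.R0=0 thr1.R0=1 thr1.R1=2
thr0.R0=0 thr1.R0=2 thr1.R1=2
thr0.R0=1 thr1.R0=0 thr1.R1=0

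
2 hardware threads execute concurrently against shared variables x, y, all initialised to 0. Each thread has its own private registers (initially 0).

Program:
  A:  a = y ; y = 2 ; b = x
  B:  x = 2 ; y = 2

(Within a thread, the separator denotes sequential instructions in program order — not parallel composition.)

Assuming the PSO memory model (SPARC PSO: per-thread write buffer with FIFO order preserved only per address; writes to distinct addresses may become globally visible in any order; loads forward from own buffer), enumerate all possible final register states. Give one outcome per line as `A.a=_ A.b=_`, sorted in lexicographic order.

A.a=0 A.b=0
A.a=0 A.b=2
A.a=2 A.b=0
A.a=2 A.b=2

outcome vector order: (A.a,A.b)
|PSO outcomes| = 4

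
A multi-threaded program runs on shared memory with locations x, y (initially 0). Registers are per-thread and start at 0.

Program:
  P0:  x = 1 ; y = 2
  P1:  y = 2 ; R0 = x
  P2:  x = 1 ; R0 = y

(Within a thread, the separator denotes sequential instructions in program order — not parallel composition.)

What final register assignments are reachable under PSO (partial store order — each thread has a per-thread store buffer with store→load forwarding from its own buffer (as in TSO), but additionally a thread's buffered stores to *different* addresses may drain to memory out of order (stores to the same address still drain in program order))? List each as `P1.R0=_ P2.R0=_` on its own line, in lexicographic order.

P1.R0=0 P2.R0=0
P1.R0=0 P2.R0=2
P1.R0=1 P2.R0=0
P1.R0=1 P2.R0=2

outcome vector order: (P1.R0,P2.R0)
|PSO outcomes| = 4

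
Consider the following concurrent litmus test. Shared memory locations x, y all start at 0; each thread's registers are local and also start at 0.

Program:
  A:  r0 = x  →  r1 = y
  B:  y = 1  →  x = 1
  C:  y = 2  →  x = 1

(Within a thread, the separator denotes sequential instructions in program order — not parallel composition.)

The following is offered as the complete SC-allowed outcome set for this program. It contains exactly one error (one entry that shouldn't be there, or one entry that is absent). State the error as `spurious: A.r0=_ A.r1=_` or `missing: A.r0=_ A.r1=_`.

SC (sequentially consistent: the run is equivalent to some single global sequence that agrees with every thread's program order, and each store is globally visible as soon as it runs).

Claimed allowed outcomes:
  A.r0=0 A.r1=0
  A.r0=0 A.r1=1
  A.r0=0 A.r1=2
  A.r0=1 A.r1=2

missing: A.r0=1 A.r1=1

outcome vector order: (A.r0,A.r1)
SC (5): <0 0>, <0 1>, <0 2>, <1 1>, <1 2>
SC∖claimed = {<1 1>}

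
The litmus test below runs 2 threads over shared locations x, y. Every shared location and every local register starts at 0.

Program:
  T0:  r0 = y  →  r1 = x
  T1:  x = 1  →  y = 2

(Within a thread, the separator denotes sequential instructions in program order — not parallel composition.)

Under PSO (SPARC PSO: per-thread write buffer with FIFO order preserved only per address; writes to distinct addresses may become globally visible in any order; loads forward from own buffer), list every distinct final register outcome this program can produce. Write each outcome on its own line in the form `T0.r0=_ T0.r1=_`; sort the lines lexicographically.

T0.r0=0 T0.r1=0
T0.r0=0 T0.r1=1
T0.r0=2 T0.r1=0
T0.r0=2 T0.r1=1

outcome vector order: (T0.r0,T0.r1)
|PSO outcomes| = 4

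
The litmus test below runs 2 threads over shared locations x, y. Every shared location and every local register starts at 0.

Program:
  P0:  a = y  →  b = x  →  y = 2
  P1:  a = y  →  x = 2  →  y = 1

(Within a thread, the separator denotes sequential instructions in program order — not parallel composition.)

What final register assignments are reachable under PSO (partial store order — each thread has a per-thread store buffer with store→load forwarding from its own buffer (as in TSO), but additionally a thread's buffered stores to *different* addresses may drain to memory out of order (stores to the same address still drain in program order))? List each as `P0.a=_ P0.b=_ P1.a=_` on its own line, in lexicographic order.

outcome vector order: (P0.a,P0.b,P1.a)
|PSO outcomes| = 5

P0.a=0 P0.b=0 P1.a=0
P0.a=0 P0.b=0 P1.a=2
P0.a=0 P0.b=2 P1.a=0
P0.a=1 P0.b=0 P1.a=0
P0.a=1 P0.b=2 P1.a=0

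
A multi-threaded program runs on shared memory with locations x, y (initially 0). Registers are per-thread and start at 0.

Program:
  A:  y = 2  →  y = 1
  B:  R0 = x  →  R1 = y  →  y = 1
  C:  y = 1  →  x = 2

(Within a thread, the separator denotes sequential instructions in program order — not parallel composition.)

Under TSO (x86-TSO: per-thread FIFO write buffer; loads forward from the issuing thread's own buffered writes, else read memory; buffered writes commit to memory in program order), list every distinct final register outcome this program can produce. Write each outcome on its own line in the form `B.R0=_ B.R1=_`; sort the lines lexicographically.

outcome vector order: (B.R0,B.R1)
|TSO outcomes| = 5

B.R0=0 B.R1=0
B.R0=0 B.R1=1
B.R0=0 B.R1=2
B.R0=2 B.R1=1
B.R0=2 B.R1=2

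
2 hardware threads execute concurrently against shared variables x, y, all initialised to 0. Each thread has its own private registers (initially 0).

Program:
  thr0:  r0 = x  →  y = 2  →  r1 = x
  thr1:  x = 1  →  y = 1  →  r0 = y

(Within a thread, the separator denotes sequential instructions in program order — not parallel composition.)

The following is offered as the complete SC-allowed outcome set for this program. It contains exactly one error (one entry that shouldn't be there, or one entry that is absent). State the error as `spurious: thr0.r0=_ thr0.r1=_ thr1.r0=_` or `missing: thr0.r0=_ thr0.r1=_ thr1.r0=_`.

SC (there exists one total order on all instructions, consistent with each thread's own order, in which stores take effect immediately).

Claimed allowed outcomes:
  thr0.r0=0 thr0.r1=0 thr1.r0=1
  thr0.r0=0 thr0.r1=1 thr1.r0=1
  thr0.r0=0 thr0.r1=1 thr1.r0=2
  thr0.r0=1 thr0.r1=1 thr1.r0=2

missing: thr0.r0=1 thr0.r1=1 thr1.r0=1

outcome vector order: (thr0.r0,thr0.r1,thr1.r0)
SC: 5 outcomes — {001; 011; 012; 111; 112}
SC∖claimed = {111}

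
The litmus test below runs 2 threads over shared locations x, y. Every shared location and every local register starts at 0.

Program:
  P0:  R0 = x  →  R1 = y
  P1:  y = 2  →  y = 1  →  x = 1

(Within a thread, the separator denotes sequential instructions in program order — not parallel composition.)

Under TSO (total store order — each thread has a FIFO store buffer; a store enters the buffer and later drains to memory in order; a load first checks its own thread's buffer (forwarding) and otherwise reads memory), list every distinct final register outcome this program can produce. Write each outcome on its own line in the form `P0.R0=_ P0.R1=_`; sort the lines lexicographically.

outcome vector order: (P0.R0,P0.R1)
|TSO outcomes| = 4

P0.R0=0 P0.R1=0
P0.R0=0 P0.R1=1
P0.R0=0 P0.R1=2
P0.R0=1 P0.R1=1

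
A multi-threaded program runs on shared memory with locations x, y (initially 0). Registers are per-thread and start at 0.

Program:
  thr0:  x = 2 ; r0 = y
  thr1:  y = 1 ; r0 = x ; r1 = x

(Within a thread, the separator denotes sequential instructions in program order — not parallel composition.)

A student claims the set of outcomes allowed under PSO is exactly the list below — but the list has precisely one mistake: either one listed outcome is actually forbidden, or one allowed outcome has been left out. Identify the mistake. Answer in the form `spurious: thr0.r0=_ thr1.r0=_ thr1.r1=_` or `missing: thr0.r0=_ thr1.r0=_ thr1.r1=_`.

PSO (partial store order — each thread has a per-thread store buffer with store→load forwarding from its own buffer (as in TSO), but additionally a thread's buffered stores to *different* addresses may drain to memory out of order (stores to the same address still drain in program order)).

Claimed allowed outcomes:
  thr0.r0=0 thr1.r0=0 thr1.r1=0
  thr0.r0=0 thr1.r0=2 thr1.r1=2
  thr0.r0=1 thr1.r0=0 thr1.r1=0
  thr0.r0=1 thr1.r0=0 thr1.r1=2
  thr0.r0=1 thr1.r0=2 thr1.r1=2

outcome vector order: (thr0.r0,thr1.r0,thr1.r1)
PSO: 6 outcomes — {000 002 022 100 102 122}
PSO∖claimed = {002}

missing: thr0.r0=0 thr1.r0=0 thr1.r1=2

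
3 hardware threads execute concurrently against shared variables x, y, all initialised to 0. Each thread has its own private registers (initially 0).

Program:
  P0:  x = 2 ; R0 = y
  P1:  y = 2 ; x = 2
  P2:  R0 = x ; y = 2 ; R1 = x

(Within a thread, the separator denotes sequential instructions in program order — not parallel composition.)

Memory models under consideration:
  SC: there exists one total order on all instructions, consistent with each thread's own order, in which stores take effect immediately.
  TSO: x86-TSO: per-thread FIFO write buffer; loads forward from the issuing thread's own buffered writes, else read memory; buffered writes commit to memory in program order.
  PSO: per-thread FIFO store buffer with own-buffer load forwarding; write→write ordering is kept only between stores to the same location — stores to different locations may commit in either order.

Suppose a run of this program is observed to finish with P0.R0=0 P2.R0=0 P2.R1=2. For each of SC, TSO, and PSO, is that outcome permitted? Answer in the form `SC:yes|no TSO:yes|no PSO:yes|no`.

SC:yes TSO:yes PSO:yes

outcome vector order: (P0.R0,P2.R0,P2.R1)
SC (5): <0 0 2>; <0 2 2>; <2 0 0>; <2 0 2>; <2 2 2>
TSO (6): <0 0 0>; <0 0 2>; <0 2 2>; <2 0 0>; <2 0 2>; <2 2 2>
PSO (6): <0 0 0>; <0 0 2>; <0 2 2>; <2 0 0>; <2 0 2>; <2 2 2>
target <0 0 2> ∈ {SC,TSO,PSO}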